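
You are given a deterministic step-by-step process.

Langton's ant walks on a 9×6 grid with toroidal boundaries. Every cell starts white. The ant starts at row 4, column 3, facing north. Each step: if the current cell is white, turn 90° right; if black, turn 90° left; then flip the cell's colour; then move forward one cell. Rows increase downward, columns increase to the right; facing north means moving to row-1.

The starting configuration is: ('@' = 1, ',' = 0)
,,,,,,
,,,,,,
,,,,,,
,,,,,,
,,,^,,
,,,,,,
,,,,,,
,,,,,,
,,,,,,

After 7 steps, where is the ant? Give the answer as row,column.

3,3

0) ,,,,,,
,,,,,,
,,,,,,
,,,,,,
,,,^,,
,,,,,,
,,,,,,
,,,,,,
,,,,,,
1) ,,,,,,
,,,,,,
,,,,,,
,,,,,,
,,,@>,
,,,,,,
,,,,,,
,,,,,,
,,,,,,
2) ,,,,,,
,,,,,,
,,,,,,
,,,,,,
,,,@@,
,,,,v,
,,,,,,
,,,,,,
,,,,,,
3) ,,,,,,
,,,,,,
,,,,,,
,,,,,,
,,,@@,
,,,<@,
,,,,,,
,,,,,,
,,,,,,
4) ,,,,,,
,,,,,,
,,,,,,
,,,,,,
,,,^@,
,,,@@,
,,,,,,
,,,,,,
,,,,,,
5) ,,,,,,
,,,,,,
,,,,,,
,,,,,,
,,<,@,
,,,@@,
,,,,,,
,,,,,,
,,,,,,
6) ,,,,,,
,,,,,,
,,,,,,
,,^,,,
,,@,@,
,,,@@,
,,,,,,
,,,,,,
,,,,,,
7) ,,,,,,
,,,,,,
,,,,,,
,,@>,,
,,@,@,
,,,@@,
,,,,,,
,,,,,,
,,,,,,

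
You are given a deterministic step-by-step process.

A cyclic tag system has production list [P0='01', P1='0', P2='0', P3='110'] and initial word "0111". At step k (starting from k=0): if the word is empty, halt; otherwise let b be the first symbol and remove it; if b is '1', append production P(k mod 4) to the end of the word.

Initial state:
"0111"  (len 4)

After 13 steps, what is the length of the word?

k=0  "0111"  (len 4)
k=1  "111"  (len 3)
k=2  "110"  (len 3)
k=3  "100"  (len 3)
k=4  "00110"  (len 5)
k=5  "0110"  (len 4)
k=6  "110"  (len 3)
k=7  "100"  (len 3)
k=8  "00110"  (len 5)
k=9  "0110"  (len 4)
k=10  "110"  (len 3)
k=11  "100"  (len 3)
k=12  "00110"  (len 5)
k=13  "0110"  (len 4)

4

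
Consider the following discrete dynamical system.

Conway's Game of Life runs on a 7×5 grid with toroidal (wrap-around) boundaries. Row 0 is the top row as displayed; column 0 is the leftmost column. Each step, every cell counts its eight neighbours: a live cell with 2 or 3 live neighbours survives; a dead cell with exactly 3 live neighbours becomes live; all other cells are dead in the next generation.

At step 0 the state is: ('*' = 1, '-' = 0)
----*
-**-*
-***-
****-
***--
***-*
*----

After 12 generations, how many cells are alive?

step 0: ----*
-**-*
-***-
****-
***--
***-*
*----
step 1: -*-**
-*--*
-----
-----
-----
--***
---*-
step 2: ---**
--***
-----
-----
---*-
--***
*----
step 3: *-*--
--*-*
---*-
-----
--***
--***
*-*--
step 4: *-*-*
-**-*
---*-
--*-*
--*-*
*----
*-*--
step 5: --*-*
-**-*
**--*
--*-*
**--*
*--**
*--*-
step 6: --*-*
--*-*
----*
--*--
-**--
--**-
***--
step 7: --*-*
*---*
-----
-***-
-*---
*--*-
*---*
step 8: -*---
*--**
*****
-**--
**-**
**---
**---
step 9: -**--
-----
-----
-----
---**
-----
--*--
step 10: -**--
-----
-----
-----
-----
---*-
-**--
step 11: -**--
-----
-----
-----
-----
--*--
-*-*-
step 12: -**--
-----
-----
-----
-----
--*--
-*-*-

5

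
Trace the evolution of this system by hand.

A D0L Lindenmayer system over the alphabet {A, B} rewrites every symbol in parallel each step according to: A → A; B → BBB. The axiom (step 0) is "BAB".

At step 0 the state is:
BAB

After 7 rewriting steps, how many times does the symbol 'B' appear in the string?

step 0: BAB
step 1: BBBABBB
step 2: BBBBBBBBBABBBBBBBBB
step 3: BBBBBBBBBBBBBBBBBBBBBBBBBBBABBBBBBBBBBBBBBBBBBBBBBBBBBB
step 4: BBBBBBBBBBBBBBBBBBBBBBBBBBBBBBBBBBBBBBBBBBBBBBBBBBBBBBBBBB…BBBBBBBBBBBBBBBBBBBBBBBBBBBBBBBBBBBBBBBBBBBBBBBBBBBBBBBBBB  (len 163)
step 5: BBBBBBBBBBBBBBBBBBBBBBBBBBBBBBBBBBBBBBBBBBBBBBBBBBBBBBBBBB…BBBBBBBBBBBBBBBBBBBBBBBBBBBBBBBBBBBBBBBBBBBBBBBBBBBBBBBBBB  (len 487)
step 6: BBBBBBBBBBBBBBBBBBBBBBBBBBBBBBBBBBBBBBBBBBBBBBBBBBBBBBBBBB…BBBBBBBBBBBBBBBBBBBBBBBBBBBBBBBBBBBBBBBBBBBBBBBBBBBBBBBBBB  (len 1459)
step 7: BBBBBBBBBBBBBBBBBBBBBBBBBBBBBBBBBBBBBBBBBBBBBBBBBBBBBBBBBB…BBBBBBBBBBBBBBBBBBBBBBBBBBBBBBBBBBBBBBBBBBBBBBBBBBBBBBBBBB  (len 4375)

4374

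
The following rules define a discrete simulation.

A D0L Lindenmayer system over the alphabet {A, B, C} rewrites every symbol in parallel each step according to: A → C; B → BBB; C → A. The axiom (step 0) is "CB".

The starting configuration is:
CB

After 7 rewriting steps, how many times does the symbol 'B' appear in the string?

[0] CB
[1] ABBB
[2] CBBBBBBBBB
[3] ABBBBBBBBBBBBBBBBBBBBBBBBBBB
[4] CBBBBBBBBBBBBBBBBBBBBBBBBBBBBBBBBBBBBBBBBBBBBBBBBBBBBBBBBBBBBBBBBBBBBBBBBBBBBBBBBB
[5] ABBBBBBBBBBBBBBBBBBBBBBBBBBBBBBBBBBBBBBBBBBBBBBBBBBBBBBBBB…BBBBBBBBBBBBBBBBBBBBBBBBBBBBBBBBBBBBBBBBBBBBBBBBBBBBBBBBBB  (len 244)
[6] CBBBBBBBBBBBBBBBBBBBBBBBBBBBBBBBBBBBBBBBBBBBBBBBBBBBBBBBBB…BBBBBBBBBBBBBBBBBBBBBBBBBBBBBBBBBBBBBBBBBBBBBBBBBBBBBBBBBB  (len 730)
[7] ABBBBBBBBBBBBBBBBBBBBBBBBBBBBBBBBBBBBBBBBBBBBBBBBBBBBBBBBB…BBBBBBBBBBBBBBBBBBBBBBBBBBBBBBBBBBBBBBBBBBBBBBBBBBBBBBBBBB  (len 2188)

2187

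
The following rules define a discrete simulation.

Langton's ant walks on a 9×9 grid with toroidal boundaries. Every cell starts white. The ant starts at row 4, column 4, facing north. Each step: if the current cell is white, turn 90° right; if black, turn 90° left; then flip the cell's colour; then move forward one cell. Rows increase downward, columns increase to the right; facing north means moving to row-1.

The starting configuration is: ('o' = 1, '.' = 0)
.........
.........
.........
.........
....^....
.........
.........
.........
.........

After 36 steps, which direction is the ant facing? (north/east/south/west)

south

step 0: .........
.........
.........
.........
....^....
.........
.........
.........
.........
step 1: .........
.........
.........
.........
....o>...
.........
.........
.........
.........
step 2: .........
.........
.........
.........
....oo...
.....v...
.........
.........
.........
step 3: .........
.........
.........
.........
....oo...
....<o...
.........
.........
.........
step 4: .........
.........
.........
.........
....^o...
....oo...
.........
.........
.........
step 5: .........
.........
.........
.........
...<.o...
....oo...
.........
.........
.........
step 6: .........
.........
.........
...^.....
...o.o...
....oo...
.........
.........
.........
step 7: .........
.........
.........
...o>....
...o.o...
....oo...
.........
.........
.........
step 8: .........
.........
.........
...oo....
...ovo...
....oo...
.........
.........
.........
step 9: .........
.........
.........
...oo....
...<oo...
....oo...
.........
.........
.........
step 10: .........
.........
.........
...oo....
....oo...
...voo...
.........
.........
.........
step 11: .........
.........
.........
...oo....
....oo...
..<ooo...
.........
.........
.........
step 12: .........
.........
.........
...oo....
..^.oo...
..oooo...
.........
.........
.........
step 13: .........
.........
.........
...oo....
..o>oo...
..oooo...
.........
.........
.........
step 14: .........
.........
.........
...oo....
..oooo...
..ovoo...
.........
.........
.........
step 15: .........
.........
.........
...oo....
..oooo...
..o.>o...
.........
.........
.........
step 16: .........
.........
.........
...oo....
..oo^o...
..o..o...
.........
.........
.........
step 17: .........
.........
.........
...oo....
..o<.o...
..o..o...
.........
.........
.........
step 18: .........
.........
.........
...oo....
..o..o...
..ov.o...
.........
.........
.........
step 19: .........
.........
.........
...oo....
..o..o...
..<o.o...
.........
.........
.........
step 20: .........
.........
.........
...oo....
..o..o...
...o.o...
..v......
.........
.........
step 21: .........
.........
.........
...oo....
..o..o...
...o.o...
.<o......
.........
.........
step 22: .........
.........
.........
...oo....
..o..o...
.^.o.o...
.oo......
.........
.........
step 23: .........
.........
.........
...oo....
..o..o...
.o>o.o...
.oo......
.........
.........
step 24: .........
.........
.........
...oo....
..o..o...
.ooo.o...
.ov......
.........
.........
step 25: .........
.........
.........
...oo....
..o..o...
.ooo.o...
.o.>.....
.........
.........
step 26: .........
.........
.........
...oo....
..o..o...
.ooo.o...
.o.o.....
...v.....
.........
step 27: .........
.........
.........
...oo....
..o..o...
.ooo.o...
.o.o.....
..<o.....
.........
step 28: .........
.........
.........
...oo....
..o..o...
.ooo.o...
.o^o.....
..oo.....
.........
step 29: .........
.........
.........
...oo....
..o..o...
.ooo.o...
.oo>.....
..oo.....
.........
step 30: .........
.........
.........
...oo....
..o..o...
.oo^.o...
.oo......
..oo.....
.........
step 31: .........
.........
.........
...oo....
..o..o...
.o<..o...
.oo......
..oo.....
.........
step 32: .........
.........
.........
...oo....
..o..o...
.o...o...
.ov......
..oo.....
.........
step 33: .........
.........
.........
...oo....
..o..o...
.o...o...
.o.>.....
..oo.....
.........
step 34: .........
.........
.........
...oo....
..o..o...
.o...o...
.o.o.....
..ov.....
.........
step 35: .........
.........
.........
...oo....
..o..o...
.o...o...
.o.o.....
..o.>....
.........
step 36: .........
.........
.........
...oo....
..o..o...
.o...o...
.o.o.....
..o.o....
....v....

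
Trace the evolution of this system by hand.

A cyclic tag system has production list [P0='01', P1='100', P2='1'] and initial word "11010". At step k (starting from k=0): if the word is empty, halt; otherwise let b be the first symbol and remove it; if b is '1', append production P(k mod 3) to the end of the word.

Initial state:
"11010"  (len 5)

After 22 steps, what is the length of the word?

5

gen 0: "11010"  (len 5)
gen 1: "101001"  (len 6)
gen 2: "01001100"  (len 8)
gen 3: "1001100"  (len 7)
gen 4: "00110001"  (len 8)
gen 5: "0110001"  (len 7)
gen 6: "110001"  (len 6)
gen 7: "1000101"  (len 7)
gen 8: "000101100"  (len 9)
gen 9: "00101100"  (len 8)
gen 10: "0101100"  (len 7)
gen 11: "101100"  (len 6)
gen 12: "011001"  (len 6)
gen 13: "11001"  (len 5)
gen 14: "1001100"  (len 7)
gen 15: "0011001"  (len 7)
gen 16: "011001"  (len 6)
gen 17: "11001"  (len 5)
gen 18: "10011"  (len 5)
gen 19: "001101"  (len 6)
gen 20: "01101"  (len 5)
gen 21: "1101"  (len 4)
gen 22: "10101"  (len 5)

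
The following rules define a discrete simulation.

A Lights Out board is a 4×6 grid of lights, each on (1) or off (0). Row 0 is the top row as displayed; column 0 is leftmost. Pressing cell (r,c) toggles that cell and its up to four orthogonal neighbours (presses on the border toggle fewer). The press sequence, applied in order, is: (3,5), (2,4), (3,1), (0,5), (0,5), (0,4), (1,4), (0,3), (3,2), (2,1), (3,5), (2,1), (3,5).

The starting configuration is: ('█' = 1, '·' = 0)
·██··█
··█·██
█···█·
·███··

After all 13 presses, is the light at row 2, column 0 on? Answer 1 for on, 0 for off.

step 0: ·██··█
··█·██
█···█·
·███··
step 1: ·██··█
··█·██
█···██
·█████
step 2: ·██··█
··█··█
█··█··
·███·█
step 3: ·██··█
··█··█
██·█··
█··█·█
step 4: ·██·█·
··█···
██·█··
█··█·█
step 5: ·██··█
··█··█
██·█··
█··█·█
step 6: ·████·
··█·██
██·█··
█··█·█
step 7: ·███··
··██··
██·██·
█··█·█
step 8: ·█··█·
··█···
██·██·
█··█·█
step 9: ·█··█·
··█···
█████·
███··█
step 10: ·█··█·
·██···
···██·
█·█··█
step 11: ·█··█·
·██···
···███
█·█·█·
step 12: ·█··█·
··█···
██████
███·█·
step 13: ·█··█·
··█···
█████·
███··█

1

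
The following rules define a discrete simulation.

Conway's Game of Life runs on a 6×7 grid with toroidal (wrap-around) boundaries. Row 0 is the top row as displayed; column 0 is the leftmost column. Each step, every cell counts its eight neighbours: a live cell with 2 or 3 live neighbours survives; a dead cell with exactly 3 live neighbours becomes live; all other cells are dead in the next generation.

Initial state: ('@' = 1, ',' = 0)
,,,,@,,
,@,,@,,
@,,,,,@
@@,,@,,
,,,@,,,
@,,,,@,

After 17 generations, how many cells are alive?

t=0: ,,,,@,,
,@,,@,,
@,,,,,@
@@,,@,,
,,,@,,,
@,,,,@,
t=1: ,,,,@@,
@,,,,@,
,,,,,@@
@@,,,,@
@@,,@,@
,,,,@,,
t=2: ,,,,@@@
,,,,,,,
,@,,,@,
,@,,,,,
,@,,,,@
@,,@@,@
t=3: @,,@@,@
,,,,@,@
,,,,,,,
,@@,,,,
,@@,,@@
,,,@@,,
t=4: @,,,,,@
@,,@@,@
,,,,,,,
@@@,,,,
@@,,@@,
,@,,,,,
t=5: ,@,,,@@
@,,,,@@
,,@@,,@
@,@,,,@
,,,,,,@
,@,,,@,
t=6: ,@,,@,,
,@@,@,,
,,@@,,,
@@@@,@@
,@,,,@@
,,,,,@,
t=7: ,@@@@@,
,@,,@,,
,,,,,@@
,,,@,@,
,@,,,,,
@,,,@@@
t=8: ,@@,,,,
@@,,,,@
,,,,,@@
,,,,@@@
@,,,,,,
@,,,,,@
t=9: ,,@,,,,
,@@,,@@
,,,,@,,
@,,,@,,
@,,,,,,
@,,,,,@
t=10: ,,@,,@,
,@@@,@,
@@,@@,@
,,,,,,,
@@,,,,,
@@,,,,@
t=11: ,,,@@@,
,,,,,@,
@@,@@@@
,,@,,,@
,@,,,,@
,,@,,,@
t=12: ,,,@@@@
@,@,,,,
@@@@@,,
,,@@@,,
,@@,,@@
@,@@@,@
t=13: ,,,,,,,
@,,,,,,
@,,,@,,
,,,,,,@
,,,,,,@
,,,,,,,
t=14: ,,,,,,,
,,,,,,,
@,,,,,@
@,,,,@@
,,,,,,,
,,,,,,,
t=15: ,,,,,,,
,,,,,,,
@,,,,@,
@,,,,@,
,,,,,,@
,,,,,,,
t=16: ,,,,,,,
,,,,,,,
,,,,,,,
@,,,,@,
,,,,,,@
,,,,,,,
t=17: ,,,,,,,
,,,,,,,
,,,,,,,
,,,,,,@
,,,,,,@
,,,,,,,

2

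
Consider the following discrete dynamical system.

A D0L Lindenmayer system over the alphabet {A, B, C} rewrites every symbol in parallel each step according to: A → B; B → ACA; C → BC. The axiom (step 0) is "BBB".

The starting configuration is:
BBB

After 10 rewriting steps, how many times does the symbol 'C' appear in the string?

[0] BBB
[1] ACAACAACA
[2] BBCBBBCBBBCB
[3] ACAACABCACAACAACABCACAACAACABCACA
[4] BBCBBBCBACABCBBCBBBCBBBCBACABCBBCBBBCBBBCBACABCBBCB
[5] ACAACABCACAACAACABCACABBCBACABCACAACABCACAACAACABCACAACAAC…ACABCACAACABCACAACAACABCACAACAACABCACABBCBACABCACAACABCACA  (len 126)
[6] BBCBBBCBACABCBBCBBBCBBBCBACABCBBCBACAACABCACABBCBACABCBBCB…BBCBBBCBBBCBACABCBBCBACAACABCACABBCBACABCBBCBBBCBACABCBBCB  (len 213)
[7] ACAACABCACAACAACABCACABBCBACABCACAACABCACAACAACABCACAACAAC…CABCACABBCBACABCACAACABCACAACAACABCACABBCBACABCACAACABCACA  (len 489)
[8] BBCBBBCBACABCBBCBBBCBBBCBACABCBBCBACAACABCACABBCBACABCBBCB…BBCBBBCBBBCBACABCBBCBACAACABCACABBCBACABCBBCBBBCBACABCBBCB  (len 876)
[9] ACAACABCACAACAACABCACABBCBACABCACAACABCACAACAACABCACAACAAC…CABCACABBCBACABCACAACABCACAACAACABCACABBCBACABCACAACABCACA  (len 1917)
[10] BBCBBBCBACABCBBCBBBCBBBCBACABCBBCBACAACABCACABBCBACABCBBCB…BBCBBBCBBBCBACABCBBCBACAACABCACABBCBACABCBBCBBBCBACABCBBCB  (len 3567)

1155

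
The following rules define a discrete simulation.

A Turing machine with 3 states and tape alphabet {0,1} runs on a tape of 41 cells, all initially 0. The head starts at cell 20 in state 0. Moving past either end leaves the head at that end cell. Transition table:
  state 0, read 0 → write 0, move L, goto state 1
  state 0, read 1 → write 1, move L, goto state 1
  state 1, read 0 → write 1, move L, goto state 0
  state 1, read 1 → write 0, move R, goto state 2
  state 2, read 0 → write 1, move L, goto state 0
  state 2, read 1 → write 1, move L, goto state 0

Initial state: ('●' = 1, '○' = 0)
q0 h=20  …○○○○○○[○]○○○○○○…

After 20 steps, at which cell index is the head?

gen 0: q0 h=20  …○○○○○○[○]○○○○○○…
gen 1: q1 h=19  …○○○○○○[○]○○○○○○…
gen 2: q0 h=18  …○○○○○○[○]●○○○○○…
gen 3: q1 h=17  …○○○○○○[○]○●○○○○…
gen 4: q0 h=16  …○○○○○○[○]●○●○○○…
gen 5: q1 h=15  …○○○○○○[○]○●○●○○…
gen 6: q0 h=14  …○○○○○○[○]●○●○●○…
gen 7: q1 h=13  …○○○○○○[○]○●○●○●…
gen 8: q0 h=12  …○○○○○○[○]●○●○●○…
gen 9: q1 h=11  …○○○○○○[○]○●○●○●…
gen 10: q0 h=10  …○○○○○○[○]●○●○●○…
gen 11: q1 h= 9  …○○○○○○[○]○●○●○●…
gen 12: q0 h= 8  …○○○○○○[○]●○●○●○…
gen 13: q1 h= 7  …○○○○○○[○]○●○●○●…
gen 14: q0 h= 6  |○○○○○○[○]●○●○●○…
gen 15: q1 h= 5  |○○○○○[○]○●○●○●…
gen 16: q0 h= 4  |○○○○[○]●○●○●○…
gen 17: q1 h= 3  |○○○[○]○●○●○●…
gen 18: q0 h= 2  |○○[○]●○●○●○…
gen 19: q1 h= 1  |○[○]○●○●○●…
gen 20: q0 h= 0  |[○]●○●○●○…

0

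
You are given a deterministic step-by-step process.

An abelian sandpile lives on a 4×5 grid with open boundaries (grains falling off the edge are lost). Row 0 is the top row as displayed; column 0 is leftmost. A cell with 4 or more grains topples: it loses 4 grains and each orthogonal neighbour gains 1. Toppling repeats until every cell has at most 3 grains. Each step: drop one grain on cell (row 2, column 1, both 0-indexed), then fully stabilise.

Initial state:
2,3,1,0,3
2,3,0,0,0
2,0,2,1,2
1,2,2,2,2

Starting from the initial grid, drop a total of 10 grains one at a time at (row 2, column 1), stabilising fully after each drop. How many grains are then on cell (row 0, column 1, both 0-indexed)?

0) 2,3,1,0,3
2,3,0,0,0
2,0,2,1,2
1,2,2,2,2
1) 2,3,1,0,3
2,3,0,0,0
2,1,2,1,2
1,2,2,2,2
2) 2,3,1,0,3
2,3,0,0,0
2,2,2,1,2
1,2,2,2,2
3) 2,3,1,0,3
2,3,0,0,0
2,3,2,1,2
1,2,2,2,2
4) 3,0,2,0,3
3,1,1,0,0
3,1,3,1,2
1,3,2,2,2
5) 3,0,2,0,3
3,1,1,0,0
3,2,3,1,2
1,3,2,2,2
6) 3,0,2,0,3
3,1,1,0,0
3,3,3,1,2
1,3,2,2,2
7) 0,1,2,0,3
1,3,2,0,0
1,3,1,2,2
3,1,0,3,2
8) 0,2,2,0,3
2,0,3,0,0
2,1,2,2,2
3,2,0,3,2
9) 0,2,2,0,3
2,0,3,0,0
2,2,2,2,2
3,2,0,3,2
10) 0,2,2,0,3
2,0,3,0,0
2,3,2,2,2
3,2,0,3,2

2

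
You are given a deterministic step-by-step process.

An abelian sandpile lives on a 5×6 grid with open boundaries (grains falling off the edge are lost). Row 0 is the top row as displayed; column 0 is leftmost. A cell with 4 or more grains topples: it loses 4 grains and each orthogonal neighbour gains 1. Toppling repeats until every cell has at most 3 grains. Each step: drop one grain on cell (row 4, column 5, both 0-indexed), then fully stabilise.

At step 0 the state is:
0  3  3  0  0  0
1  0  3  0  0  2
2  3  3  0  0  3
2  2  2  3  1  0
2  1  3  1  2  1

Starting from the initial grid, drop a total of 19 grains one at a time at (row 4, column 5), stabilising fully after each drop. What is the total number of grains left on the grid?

49

k=0  0  3  3  0  0  0
1  0  3  0  0  2
2  3  3  0  0  3
2  2  2  3  1  0
2  1  3  1  2  1
k=1  0  3  3  0  0  0
1  0  3  0  0  2
2  3  3  0  0  3
2  2  2  3  1  0
2  1  3  1  2  2
k=2  0  3  3  0  0  0
1  0  3  0  0  2
2  3  3  0  0  3
2  2  2  3  1  0
2  1  3  1  2  3
k=3  0  3  3  0  0  0
1  0  3  0  0  2
2  3  3  0  0  3
2  2  2  3  1  1
2  1  3  1  3  0
k=4  0  3  3  0  0  0
1  0  3  0  0  2
2  3  3  0  0  3
2  2  2  3  1  1
2  1  3  1  3  1
k=5  0  3  3  0  0  0
1  0  3  0  0  2
2  3  3  0  0  3
2  2  2  3  1  1
2  1  3  1  3  2
k=6  0  3  3  0  0  0
1  0  3  0  0  2
2  3  3  0  0  3
2  2  2  3  1  1
2  1  3  1  3  3
k=7  0  3  3  0  0  0
1  0  3  0  0  2
2  3  3  0  0  3
2  2  2  3  2  2
2  1  3  2  0  1
k=8  0  3  3  0  0  0
1  0  3  0  0  2
2  3  3  0  0  3
2  2  2  3  2  2
2  1  3  2  0  2
k=9  0  3  3  0  0  0
1  0  3  0  0  2
2  3  3  0  0  3
2  2  2  3  2  2
2  1  3  2  0  3
k=10  0  3  3  0  0  0
1  0  3  0  0  2
2  3  3  0  0  3
2  2  2  3  2  3
2  1  3  2  1  0
k=11  0  3  3  0  0  0
1  0  3  0  0  2
2  3  3  0  0  3
2  2  2  3  2  3
2  1  3  2  1  1
k=12  0  3  3  0  0  0
1  0  3  0  0  2
2  3  3  0  0  3
2  2  2  3  2  3
2  1  3  2  1  2
k=13  0  3  3  0  0  0
1  0  3  0  0  2
2  3  3  0  0  3
2  2  2  3  2  3
2  1  3  2  1  3
k=14  0  3  3  0  0  0
1  0  3  0  0  3
2  3  3  0  1  0
2  2  2  3  3  1
2  1  3  2  2  1
k=15  0  3  3  0  0  0
1  0  3  0  0  3
2  3  3  0  1  0
2  2  2  3  3  1
2  1  3  2  2  2
k=16  0  3  3  0  0  0
1  0  3  0  0  3
2  3  3  0  1  0
2  2  2  3  3  1
2  1  3  2  2  3
k=17  0  3  3  0  0  0
1  0  3  0  0  3
2  3  3  0  1  0
2  2  2  3  3  2
2  1  3  2  3  0
k=18  0  3  3  0  0  0
1  0  3  0  0  3
2  3  3  0  1  0
2  2  2  3  3  2
2  1  3  2  3  1
k=19  0  3  3  0  0  0
1  0  3  0  0  3
2  3  3  0  1  0
2  2  2  3  3  2
2  1  3  2  3  2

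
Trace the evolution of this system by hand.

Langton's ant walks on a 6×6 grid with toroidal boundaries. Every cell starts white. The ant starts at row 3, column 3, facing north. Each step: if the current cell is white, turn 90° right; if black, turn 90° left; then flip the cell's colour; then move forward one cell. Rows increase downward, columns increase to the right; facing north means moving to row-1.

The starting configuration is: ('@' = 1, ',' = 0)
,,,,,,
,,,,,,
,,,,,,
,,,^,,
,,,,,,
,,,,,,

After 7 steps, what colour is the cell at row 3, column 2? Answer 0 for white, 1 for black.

t=0: ,,,,,,
,,,,,,
,,,,,,
,,,^,,
,,,,,,
,,,,,,
t=1: ,,,,,,
,,,,,,
,,,,,,
,,,@>,
,,,,,,
,,,,,,
t=2: ,,,,,,
,,,,,,
,,,,,,
,,,@@,
,,,,v,
,,,,,,
t=3: ,,,,,,
,,,,,,
,,,,,,
,,,@@,
,,,<@,
,,,,,,
t=4: ,,,,,,
,,,,,,
,,,,,,
,,,^@,
,,,@@,
,,,,,,
t=5: ,,,,,,
,,,,,,
,,,,,,
,,<,@,
,,,@@,
,,,,,,
t=6: ,,,,,,
,,,,,,
,,^,,,
,,@,@,
,,,@@,
,,,,,,
t=7: ,,,,,,
,,,,,,
,,@>,,
,,@,@,
,,,@@,
,,,,,,

1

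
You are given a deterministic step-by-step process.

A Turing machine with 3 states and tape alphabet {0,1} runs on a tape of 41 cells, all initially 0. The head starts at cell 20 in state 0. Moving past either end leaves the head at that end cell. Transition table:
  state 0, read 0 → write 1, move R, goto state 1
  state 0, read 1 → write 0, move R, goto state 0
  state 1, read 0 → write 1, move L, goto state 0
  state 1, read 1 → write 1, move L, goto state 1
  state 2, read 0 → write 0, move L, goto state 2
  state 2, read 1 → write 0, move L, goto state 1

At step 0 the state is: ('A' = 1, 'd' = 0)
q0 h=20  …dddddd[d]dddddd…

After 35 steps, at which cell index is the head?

37

gen 0: q0 h=20  …dddddd[d]dddddd…
gen 1: q1 h=21  …dddddA[d]dddddd…
gen 2: q0 h=20  …dddddd[A]Addddd…
gen 3: q0 h=21  …dddddd[A]dddddd…
gen 4: q0 h=22  …dddddd[d]dddddd…
gen 5: q1 h=23  …dddddA[d]dddddd…
gen 6: q0 h=22  …dddddd[A]Addddd…
gen 7: q0 h=23  …dddddd[A]dddddd…
gen 8: q0 h=24  …dddddd[d]dddddd…
gen 9: q1 h=25  …dddddA[d]dddddd…
gen 10: q0 h=24  …dddddd[A]Addddd…
gen 11: q0 h=25  …dddddd[A]dddddd…
gen 12: q0 h=26  …dddddd[d]dddddd…
gen 13: q1 h=27  …dddddA[d]dddddd…
gen 14: q0 h=26  …dddddd[A]Addddd…
gen 15: q0 h=27  …dddddd[A]dddddd…
gen 16: q0 h=28  …dddddd[d]dddddd…
gen 17: q1 h=29  …dddddA[d]dddddd…
gen 18: q0 h=28  …dddddd[A]Addddd…
gen 19: q0 h=29  …dddddd[A]dddddd…
gen 20: q0 h=30  …dddddd[d]dddddd…
gen 21: q1 h=31  …dddddA[d]dddddd…
gen 22: q0 h=30  …dddddd[A]Addddd…
gen 23: q0 h=31  …dddddd[A]dddddd…
gen 24: q0 h=32  …dddddd[d]dddddd…
gen 25: q1 h=33  …dddddA[d]dddddd…
gen 26: q0 h=32  …dddddd[A]Addddd…
gen 27: q0 h=33  …dddddd[A]dddddd…
gen 28: q0 h=34  …dddddd[d]dddddd|
gen 29: q1 h=35  …dddddA[d]ddddd|
gen 30: q0 h=34  …dddddd[A]Addddd|
gen 31: q0 h=35  …dddddd[A]ddddd|
gen 32: q0 h=36  …dddddd[d]dddd|
gen 33: q1 h=37  …dddddA[d]ddd|
gen 34: q0 h=36  …dddddd[A]Addd|
gen 35: q0 h=37  …dddddd[A]ddd|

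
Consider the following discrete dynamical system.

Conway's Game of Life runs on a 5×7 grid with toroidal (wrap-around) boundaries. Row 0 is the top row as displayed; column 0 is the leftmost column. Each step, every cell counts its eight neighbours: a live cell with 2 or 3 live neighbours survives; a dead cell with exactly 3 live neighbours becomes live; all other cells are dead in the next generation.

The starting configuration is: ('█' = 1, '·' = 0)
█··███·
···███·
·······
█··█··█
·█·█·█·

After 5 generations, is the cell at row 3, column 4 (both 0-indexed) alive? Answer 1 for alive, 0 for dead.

1

step 0: █··███·
···███·
·······
█··█··█
·█·█·█·
step 1: ·······
···█·██
···█·██
█·█·█·█
·█·█·█·
step 2: ··█··██
·····██
··██···
███····
███████
step 3: ··█····
··█████
█·██··█
·····█·
····█··
step 4: ··█····
█···███
███····
···████
·······
step 5: ·····██
█·██·██
·██····
███████
···███·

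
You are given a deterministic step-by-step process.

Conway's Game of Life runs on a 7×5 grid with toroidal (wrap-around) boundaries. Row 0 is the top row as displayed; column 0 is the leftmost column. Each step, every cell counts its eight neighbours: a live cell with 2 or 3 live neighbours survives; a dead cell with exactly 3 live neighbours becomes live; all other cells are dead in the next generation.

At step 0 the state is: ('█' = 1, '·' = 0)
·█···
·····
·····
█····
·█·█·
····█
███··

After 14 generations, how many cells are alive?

2

t=0: ·█···
·····
·····
█····
·█·█·
····█
███··
t=1: ███··
·····
·····
·····
█···█
···██
███··
t=2: █·█··
·█···
·····
·····
█··██
··██·
·····
t=3: ·█···
·█···
·····
····█
··███
··██·
·███·
t=4: ██···
·····
·····
····█
··█·█
·····
·█·█·
t=5: ███··
·····
·····
···█·
···█·
··██·
███··
t=6: █·█··
·█···
·····
·····
···██
···██
█···█
t=7: █···█
·█···
·····
·····
···██
·····
██···
t=8: ····█
█····
·····
·····
·····
█···█
██··█
t=9: ·█··█
·····
·····
·····
·····
·█··█
·█·█·
t=10: █·█··
·····
·····
·····
·····
█·█··
·█·██
t=11: █████
·····
·····
·····
·····
█████
···██
t=12: ███··
█████
·····
·····
█████
███··
·····
t=13: ·····
···██
█████
█████
···██
·····
·····
t=14: ·····
·█···
·····
·····
·█···
·····
·····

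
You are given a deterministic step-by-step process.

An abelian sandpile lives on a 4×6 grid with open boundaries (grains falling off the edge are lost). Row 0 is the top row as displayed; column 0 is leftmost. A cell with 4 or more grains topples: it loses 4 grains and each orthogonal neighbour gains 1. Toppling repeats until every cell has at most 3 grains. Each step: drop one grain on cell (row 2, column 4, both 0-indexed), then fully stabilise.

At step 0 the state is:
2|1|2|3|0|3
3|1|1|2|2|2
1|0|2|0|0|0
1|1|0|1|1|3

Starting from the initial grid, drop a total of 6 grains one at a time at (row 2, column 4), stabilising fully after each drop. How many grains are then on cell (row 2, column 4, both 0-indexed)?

2

t=0: 2|1|2|3|0|3
3|1|1|2|2|2
1|0|2|0|0|0
1|1|0|1|1|3
t=1: 2|1|2|3|0|3
3|1|1|2|2|2
1|0|2|0|1|0
1|1|0|1|1|3
t=2: 2|1|2|3|0|3
3|1|1|2|2|2
1|0|2|0|2|0
1|1|0|1|1|3
t=3: 2|1|2|3|0|3
3|1|1|2|2|2
1|0|2|0|3|0
1|1|0|1|1|3
t=4: 2|1|2|3|0|3
3|1|1|2|3|2
1|0|2|1|0|1
1|1|0|1|2|3
t=5: 2|1|2|3|0|3
3|1|1|2|3|2
1|0|2|1|1|1
1|1|0|1|2|3
t=6: 2|1|2|3|0|3
3|1|1|2|3|2
1|0|2|1|2|1
1|1|0|1|2|3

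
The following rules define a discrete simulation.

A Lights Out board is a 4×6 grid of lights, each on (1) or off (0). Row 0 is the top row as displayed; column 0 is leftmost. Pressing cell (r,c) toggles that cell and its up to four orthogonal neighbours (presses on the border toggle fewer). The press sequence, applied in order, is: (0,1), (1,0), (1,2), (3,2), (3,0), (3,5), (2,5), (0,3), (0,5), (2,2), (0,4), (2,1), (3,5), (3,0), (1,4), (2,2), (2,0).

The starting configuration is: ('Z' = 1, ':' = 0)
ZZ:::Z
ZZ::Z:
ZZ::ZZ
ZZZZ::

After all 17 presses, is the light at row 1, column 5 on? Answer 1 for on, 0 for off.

1

k=0  ZZ:::Z
ZZ::Z:
ZZ::ZZ
ZZZZ::
k=1  ::Z::Z
Z:::Z:
ZZ::ZZ
ZZZZ::
k=2  Z:Z::Z
:Z::Z:
:Z::ZZ
ZZZZ::
k=3  Z::::Z
::ZZZ:
:ZZ:ZZ
ZZZZ::
k=4  Z::::Z
::ZZZ:
:Z::ZZ
Z:::::
k=5  Z::::Z
::ZZZ:
ZZ::ZZ
:Z::::
k=6  Z::::Z
::ZZZ:
ZZ::Z:
:Z::ZZ
k=7  Z::::Z
::ZZZZ
ZZ:::Z
:Z::Z:
k=8  Z:ZZZZ
::Z:ZZ
ZZ:::Z
:Z::Z:
k=9  Z:ZZ::
::Z:Z:
ZZ:::Z
:Z::Z:
k=10  Z:ZZ::
::::Z:
Z:ZZ:Z
:ZZ:Z:
k=11  Z:Z:ZZ
::::::
Z:ZZ:Z
:ZZ:Z:
k=12  Z:Z:ZZ
:Z::::
:Z:Z:Z
::Z:Z:
k=13  Z:Z:ZZ
:Z::::
:Z:Z::
::Z::Z
k=14  Z:Z:ZZ
:Z::::
ZZ:Z::
ZZZ::Z
k=15  Z:Z::Z
:Z:ZZZ
ZZ:ZZ:
ZZZ::Z
k=16  Z:Z::Z
:ZZZZZ
Z:Z:Z:
ZZ:::Z
k=17  Z:Z::Z
ZZZZZZ
:ZZ:Z:
:Z:::Z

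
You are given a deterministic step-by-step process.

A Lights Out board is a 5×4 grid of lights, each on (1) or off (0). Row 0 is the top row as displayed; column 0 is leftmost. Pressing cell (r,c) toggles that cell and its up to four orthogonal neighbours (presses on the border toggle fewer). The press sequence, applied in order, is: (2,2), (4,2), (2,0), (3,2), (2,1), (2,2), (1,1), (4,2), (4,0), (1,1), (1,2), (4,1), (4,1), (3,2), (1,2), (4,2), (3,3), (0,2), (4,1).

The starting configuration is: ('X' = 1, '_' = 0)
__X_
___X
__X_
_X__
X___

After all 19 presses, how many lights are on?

gen 0: __X_
___X
__X_
_X__
X___
gen 1: __X_
__XX
_X_X
_XX_
X___
gen 2: __X_
__XX
_X_X
_X__
XXXX
gen 3: __X_
X_XX
X__X
XX__
XXXX
gen 4: __X_
X_XX
X_XX
X_XX
XX_X
gen 5: __X_
XXXX
_X_X
XXXX
XX_X
gen 6: __X_
XX_X
__X_
XX_X
XX_X
gen 7: _XX_
__XX
_XX_
XX_X
XX_X
gen 8: _XX_
__XX
_XX_
XXXX
X_X_
gen 9: _XX_
__XX
_XX_
_XXX
_XX_
gen 10: __X_
XX_X
__X_
_XXX
_XX_
gen 11: ____
X_X_
____
_XXX
_XX_
gen 12: ____
X_X_
____
__XX
X___
gen 13: ____
X_X_
____
_XXX
_XX_
gen 14: ____
X_X_
__X_
____
_X__
gen 15: __X_
XX_X
____
____
_X__
gen 16: __X_
XX_X
____
__X_
__XX
gen 17: __X_
XX_X
___X
___X
__X_
gen 18: _X_X
XXXX
___X
___X
__X_
gen 19: _X_X
XXXX
___X
_X_X
XX__

11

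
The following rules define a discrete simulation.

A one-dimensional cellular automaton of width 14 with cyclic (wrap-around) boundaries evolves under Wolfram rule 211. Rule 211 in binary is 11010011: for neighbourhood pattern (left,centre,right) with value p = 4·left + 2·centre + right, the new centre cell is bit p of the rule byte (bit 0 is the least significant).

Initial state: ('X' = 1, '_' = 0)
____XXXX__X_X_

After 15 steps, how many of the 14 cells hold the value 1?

11

k=0  ____XXXX__X_X_
k=1  XXXX_XXXXX___X
k=2  XXXX__XXXXXXX_
k=3  _XXXXX_XXXXXX_
k=4  X_XXXX__XXXXXX
k=5  X__XXXXX_XXXXX
k=6  XXX_XXXX__XXXX
k=7  XXX__XXXXX_XXX
k=8  XXXXX_XXXX__XX
k=9  XXXXX__XXXXX_X
k=10  XXXXXXX_XXXX__
k=11  _XXXXXX__XXXXX
k=12  __XXXXXXX_XXXX
k=13  XX_XXXXXX__XXX
k=14  XX__XXXXXXX_XX
k=15  XXXX_XXXXXX__X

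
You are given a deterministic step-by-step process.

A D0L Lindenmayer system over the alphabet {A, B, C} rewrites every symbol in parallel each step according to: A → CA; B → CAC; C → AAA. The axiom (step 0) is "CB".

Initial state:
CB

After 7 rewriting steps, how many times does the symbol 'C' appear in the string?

k=0  CB
k=1  AAACAC
k=2  CACACAAAACAAAA
k=3  AAACAAAACAAAACACACACAAAACACACACA
k=4  CACACAAAACACACACAAAACACACACAAAACAAAACAAAACAAAACACACACAAAACAAAACAAAACAAAACA
k=5  AAACAAAACAAAACACACACAAAACAAAACAAAACAAAACACACACAAAACAAAACAA…AACAAAACAAAACACACACAAAACACACACAAAACACACACAAAACACACACAAAACA  (len 170)
k=6  CACACAAAACACACACAAAACACACACAAAACAAAACAAAACAAAACACACACAAAAC…AAAACAAAACAAAACAAAACACACACAAAACAAAACAAAACAAAACACACACAAAACA  (len 392)
k=7  AAACAAAACAAAACACACACAAAACAAAACAAAACAAAACACACACAAAACAAAACAA…ACACAAAACACACACAAAACACACACAAAACAAAACAAAACAAAACACACACAAAACA  (len 902)

274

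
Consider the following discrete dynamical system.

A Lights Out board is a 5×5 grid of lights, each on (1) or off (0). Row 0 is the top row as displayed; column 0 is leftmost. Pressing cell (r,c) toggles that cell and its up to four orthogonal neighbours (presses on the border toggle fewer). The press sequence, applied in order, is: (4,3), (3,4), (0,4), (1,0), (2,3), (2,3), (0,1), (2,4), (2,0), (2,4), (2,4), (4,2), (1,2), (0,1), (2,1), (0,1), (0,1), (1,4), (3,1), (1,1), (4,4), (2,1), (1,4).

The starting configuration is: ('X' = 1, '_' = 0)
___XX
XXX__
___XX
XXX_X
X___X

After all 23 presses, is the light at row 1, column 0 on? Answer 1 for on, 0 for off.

t=0: ___XX
XXX__
___XX
XXX_X
X___X
t=1: ___XX
XXX__
___XX
XXXXX
X_XX_
t=2: ___XX
XXX__
___X_
XXX__
X_XXX
t=3: _____
XXX_X
___X_
XXX__
X_XXX
t=4: X____
__X_X
X__X_
XXX__
X_XXX
t=5: X____
__XXX
X_X_X
XXXX_
X_XXX
t=6: X____
__X_X
X__X_
XXX__
X_XXX
t=7: _XX__
_XX_X
X__X_
XXX__
X_XXX
t=8: _XX__
_XX__
X___X
XXX_X
X_XXX
t=9: _XX__
XXX__
_X__X
_XX_X
X_XXX
t=10: _XX__
XXX_X
_X_X_
_XX__
X_XXX
t=11: _XX__
XXX__
_X__X
_XX_X
X_XXX
t=12: _XX__
XXX__
_X__X
_X__X
XX__X
t=13: _X___
X__X_
_XX_X
_X__X
XX__X
t=14: X_X__
XX_X_
_XX_X
_X__X
XX__X
t=15: X_X__
X__X_
X___X
____X
XX__X
t=16: _X___
XX_X_
X___X
____X
XX__X
t=17: X_X__
X__X_
X___X
____X
XX__X
t=18: X_X_X
X___X
X____
____X
XX__X
t=19: X_X_X
X___X
XX___
XXX_X
X___X
t=20: XXX_X
_XX_X
X____
XXX_X
X___X
t=21: XXX_X
_XX_X
X____
XXX__
X__X_
t=22: XXX_X
__X_X
_XX__
X_X__
X__X_
t=23: XXX__
__XX_
_XX_X
X_X__
X__X_

0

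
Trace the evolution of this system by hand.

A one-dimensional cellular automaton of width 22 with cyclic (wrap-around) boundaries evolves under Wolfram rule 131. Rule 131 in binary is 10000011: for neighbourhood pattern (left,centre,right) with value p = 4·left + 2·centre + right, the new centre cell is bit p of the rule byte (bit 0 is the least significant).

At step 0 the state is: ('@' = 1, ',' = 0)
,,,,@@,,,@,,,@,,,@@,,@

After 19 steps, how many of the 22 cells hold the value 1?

k=0  ,,,,@@,,,@,,,@,,,@@,,@
k=1  ,@@@,,,@@,,@@,,@@,,,@,
k=2  @,@,,@@,,,@,,,@,,,@@,,
k=3  ,,,,@,,,@@,,@@,,@@,,,@
k=4  ,@@@,,@@,,,@,,,@,,,@@,
k=5  @,@,,@,,,@@,,@@,,@@,,,
k=6  ,,,,@,,@@,,,@,,,@,,,@@
k=7  ,@@@,,@,,,@@,,@@,,@@,,
k=8  @,@,,@,,@@,,,@,,,@,,,@
k=9  ,,,,@,,@,,,@@,,@@,,@@,
k=10  @@@@,,@,,@@,,,@,,,@,,,
k=11  ,@@,,@,,@,,,@@,,@@,,@@
k=12  ,,,,@,,@,,@@,,,@,,,@,,
k=13  @@@@,,@,,@,,,@@,,@@,,@
k=14  @@@,,@,,@,,@@,,,@,,,@,
k=15  ,@,,@,,@,,@,,,@@,,@@,,
k=16  @,,@,,@,,@,,@@,,,@,,,@
k=17  ,,@,,@,,@,,@,,,@@,,@@,
k=18  @@,,@,,@,,@,,@@,,,@,,,
k=19  ,,,@,,@,,@,,@,,,@@,,@@

8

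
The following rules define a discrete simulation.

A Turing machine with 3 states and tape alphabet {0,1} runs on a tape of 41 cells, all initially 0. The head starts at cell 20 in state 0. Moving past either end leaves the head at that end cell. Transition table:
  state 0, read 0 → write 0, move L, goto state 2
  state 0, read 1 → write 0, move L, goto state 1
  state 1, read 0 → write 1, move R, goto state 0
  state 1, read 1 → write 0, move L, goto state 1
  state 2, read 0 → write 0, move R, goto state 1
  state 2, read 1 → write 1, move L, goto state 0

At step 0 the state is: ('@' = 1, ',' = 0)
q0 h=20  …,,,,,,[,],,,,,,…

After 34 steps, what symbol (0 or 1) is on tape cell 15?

step 0: q0 h=20  …,,,,,,[,],,,,,,…
step 1: q2 h=19  …,,,,,,[,],,,,,,…
step 2: q1 h=20  …,,,,,,[,],,,,,,…
step 3: q0 h=21  …,,,,,@[,],,,,,,…
step 4: q2 h=20  …,,,,,,[@],,,,,,…
step 5: q0 h=19  …,,,,,,[,]@,,,,,…
step 6: q2 h=18  …,,,,,,[,],@,,,,…
step 7: q1 h=19  …,,,,,,[,]@,,,,,…
step 8: q0 h=20  …,,,,,@[@],,,,,,…
step 9: q1 h=19  …,,,,,,[@],,,,,,…
step 10: q1 h=18  …,,,,,,[,],,,,,,…
step 11: q0 h=19  …,,,,,@[,],,,,,,…
step 12: q2 h=18  …,,,,,,[@],,,,,,…
step 13: q0 h=17  …,,,,,,[,]@,,,,,…
step 14: q2 h=16  …,,,,,,[,],@,,,,…
step 15: q1 h=17  …,,,,,,[,]@,,,,,…
step 16: q0 h=18  …,,,,,@[@],,,,,,…
step 17: q1 h=17  …,,,,,,[@],,,,,,…
step 18: q1 h=16  …,,,,,,[,],,,,,,…
step 19: q0 h=17  …,,,,,@[,],,,,,,…
step 20: q2 h=16  …,,,,,,[@],,,,,,…
step 21: q0 h=15  …,,,,,,[,]@,,,,,…
step 22: q2 h=14  …,,,,,,[,],@,,,,…
step 23: q1 h=15  …,,,,,,[,]@,,,,,…
step 24: q0 h=16  …,,,,,@[@],,,,,,…
step 25: q1 h=15  …,,,,,,[@],,,,,,…
step 26: q1 h=14  …,,,,,,[,],,,,,,…
step 27: q0 h=15  …,,,,,@[,],,,,,,…
step 28: q2 h=14  …,,,,,,[@],,,,,,…
step 29: q0 h=13  …,,,,,,[,]@,,,,,…
step 30: q2 h=12  …,,,,,,[,],@,,,,…
step 31: q1 h=13  …,,,,,,[,]@,,,,,…
step 32: q0 h=14  …,,,,,@[@],,,,,,…
step 33: q1 h=13  …,,,,,,[@],,,,,,…
step 34: q1 h=12  …,,,,,,[,],,,,,,…

0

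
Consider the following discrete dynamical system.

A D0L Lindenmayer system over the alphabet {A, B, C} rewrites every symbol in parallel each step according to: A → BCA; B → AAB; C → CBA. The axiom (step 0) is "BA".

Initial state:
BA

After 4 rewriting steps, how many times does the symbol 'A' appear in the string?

k=0  BA
k=1  AABBCA
k=2  BCABCAAABAABCBABCA
k=3  AABCBABCAAABCBABCABCABCAAABBCABCAAABCBAAABBCAAABCBABCA
k=4  BCABCAAABCBAAABBCAAABCBABCABCABCAAABCBAAABBCAAABCBABCAAABC…AAABCBAAABBCABCABCAAABAABCBABCABCABCAAABCBAAABBCAAABCBABCA  (len 162)

72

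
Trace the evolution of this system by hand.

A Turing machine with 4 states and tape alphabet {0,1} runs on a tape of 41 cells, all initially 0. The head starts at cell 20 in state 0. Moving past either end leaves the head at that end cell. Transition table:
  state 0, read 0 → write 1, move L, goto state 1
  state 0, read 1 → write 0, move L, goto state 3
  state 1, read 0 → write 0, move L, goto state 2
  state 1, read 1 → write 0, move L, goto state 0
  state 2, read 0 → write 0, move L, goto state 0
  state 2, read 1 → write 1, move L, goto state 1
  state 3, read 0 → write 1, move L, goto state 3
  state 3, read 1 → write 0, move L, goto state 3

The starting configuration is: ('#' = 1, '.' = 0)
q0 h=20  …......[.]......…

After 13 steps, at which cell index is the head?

gen 0: q0 h=20  …......[.]......…
gen 1: q1 h=19  …......[.]#.....…
gen 2: q2 h=18  …......[.].#....…
gen 3: q0 h=17  …......[.]..#...…
gen 4: q1 h=16  …......[.]#..#..…
gen 5: q2 h=15  …......[.].#..#.…
gen 6: q0 h=14  …......[.]..#..#…
gen 7: q1 h=13  …......[.]#..#..…
gen 8: q2 h=12  …......[.].#..#.…
gen 9: q0 h=11  …......[.]..#..#…
gen 10: q1 h=10  …......[.]#..#..…
gen 11: q2 h= 9  …......[.].#..#.…
gen 12: q0 h= 8  …......[.]..#..#…
gen 13: q1 h= 7  …......[.]#..#..…

7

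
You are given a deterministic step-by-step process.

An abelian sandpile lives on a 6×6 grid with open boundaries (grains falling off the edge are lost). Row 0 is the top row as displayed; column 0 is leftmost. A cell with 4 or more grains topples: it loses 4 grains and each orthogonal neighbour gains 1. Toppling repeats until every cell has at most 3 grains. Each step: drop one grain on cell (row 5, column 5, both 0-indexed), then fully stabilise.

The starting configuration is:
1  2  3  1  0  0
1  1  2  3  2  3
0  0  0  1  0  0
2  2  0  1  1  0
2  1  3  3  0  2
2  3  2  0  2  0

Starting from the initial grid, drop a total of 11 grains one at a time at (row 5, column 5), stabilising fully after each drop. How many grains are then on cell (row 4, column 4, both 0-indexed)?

2

[0] 1  2  3  1  0  0
1  1  2  3  2  3
0  0  0  1  0  0
2  2  0  1  1  0
2  1  3  3  0  2
2  3  2  0  2  0
[1] 1  2  3  1  0  0
1  1  2  3  2  3
0  0  0  1  0  0
2  2  0  1  1  0
2  1  3  3  0  2
2  3  2  0  2  1
[2] 1  2  3  1  0  0
1  1  2  3  2  3
0  0  0  1  0  0
2  2  0  1  1  0
2  1  3  3  0  2
2  3  2  0  2  2
[3] 1  2  3  1  0  0
1  1  2  3  2  3
0  0  0  1  0  0
2  2  0  1  1  0
2  1  3  3  0  2
2  3  2  0  2  3
[4] 1  2  3  1  0  0
1  1  2  3  2  3
0  0  0  1  0  0
2  2  0  1  1  0
2  1  3  3  0  3
2  3  2  0  3  0
[5] 1  2  3  1  0  0
1  1  2  3  2  3
0  0  0  1  0  0
2  2  0  1  1  0
2  1  3  3  0  3
2  3  2  0  3  1
[6] 1  2  3  1  0  0
1  1  2  3  2  3
0  0  0  1  0  0
2  2  0  1  1  0
2  1  3  3  0  3
2  3  2  0  3  2
[7] 1  2  3  1  0  0
1  1  2  3  2  3
0  0  0  1  0  0
2  2  0  1  1  0
2  1  3  3  0  3
2  3  2  0  3  3
[8] 1  2  3  1  0  0
1  1  2  3  2  3
0  0  0  1  0  0
2  2  0  1  1  1
2  1  3  3  2  0
2  3  2  1  0  2
[9] 1  2  3  1  0  0
1  1  2  3  2  3
0  0  0  1  0  0
2  2  0  1  1  1
2  1  3  3  2  0
2  3  2  1  0  3
[10] 1  2  3  1  0  0
1  1  2  3  2  3
0  0  0  1  0  0
2  2  0  1  1  1
2  1  3  3  2  1
2  3  2  1  1  0
[11] 1  2  3  1  0  0
1  1  2  3  2  3
0  0  0  1  0  0
2  2  0  1  1  1
2  1  3  3  2  1
2  3  2  1  1  1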